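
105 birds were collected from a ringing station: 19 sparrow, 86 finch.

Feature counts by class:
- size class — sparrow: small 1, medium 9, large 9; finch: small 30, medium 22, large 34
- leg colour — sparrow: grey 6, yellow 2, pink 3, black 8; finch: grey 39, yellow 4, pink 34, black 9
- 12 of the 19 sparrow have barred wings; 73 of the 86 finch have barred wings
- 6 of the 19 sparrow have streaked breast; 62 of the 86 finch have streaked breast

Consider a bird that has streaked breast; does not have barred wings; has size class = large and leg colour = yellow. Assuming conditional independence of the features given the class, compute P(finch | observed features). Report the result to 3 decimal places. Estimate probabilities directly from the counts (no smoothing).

sparrow: (19/105) × (9/19) × (2/19) × (7/19) × (6/19) ≈ 0.00104972
finch: (86/105) × (34/86) × (4/86) × (13/86) × (62/86) ≈ 0.00164131
P(finch | x) = 0.00164131 / 0.00269103 ≈ 0.610

0.610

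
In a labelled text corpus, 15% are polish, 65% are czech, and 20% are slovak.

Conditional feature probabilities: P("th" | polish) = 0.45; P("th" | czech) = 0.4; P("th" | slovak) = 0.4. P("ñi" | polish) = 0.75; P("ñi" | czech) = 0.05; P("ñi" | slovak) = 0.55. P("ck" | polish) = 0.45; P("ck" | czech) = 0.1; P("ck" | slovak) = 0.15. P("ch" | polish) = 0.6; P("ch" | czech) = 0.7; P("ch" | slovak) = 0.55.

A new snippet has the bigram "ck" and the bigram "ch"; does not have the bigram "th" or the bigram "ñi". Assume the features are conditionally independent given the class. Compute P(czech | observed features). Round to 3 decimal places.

polish: 0.15 × (1−0.45) × (1−0.75) × 0.45 × 0.6 = 0.00556875
czech: 0.65 × (1−0.4) × (1−0.05) × 0.1 × 0.7 = 0.025935
slovak: 0.2 × (1−0.4) × (1−0.55) × 0.15 × 0.55 = 0.004455
P(czech | x) = 0.025935 / 0.03595875 ≈ 0.721

0.721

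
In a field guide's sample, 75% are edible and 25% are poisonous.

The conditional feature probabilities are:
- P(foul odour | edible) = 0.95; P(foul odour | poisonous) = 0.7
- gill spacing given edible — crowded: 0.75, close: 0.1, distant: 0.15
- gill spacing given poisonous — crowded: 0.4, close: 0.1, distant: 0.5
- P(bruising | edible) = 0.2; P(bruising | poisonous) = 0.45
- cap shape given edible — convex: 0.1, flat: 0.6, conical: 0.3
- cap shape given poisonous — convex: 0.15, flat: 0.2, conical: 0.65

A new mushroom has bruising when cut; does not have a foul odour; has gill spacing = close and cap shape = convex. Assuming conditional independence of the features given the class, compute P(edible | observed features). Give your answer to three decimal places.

0.129

edible: 0.75 × (1−0.95) × 0.1 × 0.2 × 0.1 = 0.000075
poisonous: 0.25 × (1−0.7) × 0.1 × 0.45 × 0.15 = 0.00050625
P(edible | x) = 0.000075 / 0.00058125 ≈ 0.129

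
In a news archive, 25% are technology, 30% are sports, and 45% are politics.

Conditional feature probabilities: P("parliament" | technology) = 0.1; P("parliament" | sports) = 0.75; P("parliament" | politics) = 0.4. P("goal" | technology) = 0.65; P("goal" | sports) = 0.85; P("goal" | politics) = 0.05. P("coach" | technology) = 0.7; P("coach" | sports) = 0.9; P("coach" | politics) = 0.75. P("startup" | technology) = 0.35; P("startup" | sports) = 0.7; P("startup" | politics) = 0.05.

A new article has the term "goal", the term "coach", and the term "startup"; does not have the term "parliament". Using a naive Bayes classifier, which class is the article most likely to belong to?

technology: 0.25 × (1−0.1) × 0.65 × 0.7 × 0.35 = 0.03583125
sports: 0.3 × (1−0.75) × 0.85 × 0.9 × 0.7 = 0.0401625
politics: 0.45 × (1−0.4) × 0.05 × 0.75 × 0.05 = 0.00050625
Highest score → sports.

sports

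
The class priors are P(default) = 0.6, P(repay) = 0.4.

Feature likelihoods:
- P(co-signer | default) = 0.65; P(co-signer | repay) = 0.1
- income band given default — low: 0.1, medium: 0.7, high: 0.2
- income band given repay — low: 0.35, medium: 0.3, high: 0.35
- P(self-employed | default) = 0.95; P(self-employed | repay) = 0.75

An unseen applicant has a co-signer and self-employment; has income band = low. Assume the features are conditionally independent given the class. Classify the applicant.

default

default: 0.6 × 0.65 × 0.1 × 0.95 = 0.03705
repay: 0.4 × 0.1 × 0.35 × 0.75 = 0.0105
Highest score → default.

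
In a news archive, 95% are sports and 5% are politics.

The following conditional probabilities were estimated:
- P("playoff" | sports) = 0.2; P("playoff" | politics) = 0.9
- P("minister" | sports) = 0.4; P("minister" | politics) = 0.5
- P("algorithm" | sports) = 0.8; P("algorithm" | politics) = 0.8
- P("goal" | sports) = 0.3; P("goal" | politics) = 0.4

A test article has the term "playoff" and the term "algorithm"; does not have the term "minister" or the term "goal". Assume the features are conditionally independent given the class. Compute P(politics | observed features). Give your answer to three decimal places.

sports: 0.95 × 0.2 × (1−0.4) × 0.8 × (1−0.3) = 0.06384
politics: 0.05 × 0.9 × (1−0.5) × 0.8 × (1−0.4) = 0.0108
P(politics | x) = 0.0108 / 0.07464 ≈ 0.145

0.145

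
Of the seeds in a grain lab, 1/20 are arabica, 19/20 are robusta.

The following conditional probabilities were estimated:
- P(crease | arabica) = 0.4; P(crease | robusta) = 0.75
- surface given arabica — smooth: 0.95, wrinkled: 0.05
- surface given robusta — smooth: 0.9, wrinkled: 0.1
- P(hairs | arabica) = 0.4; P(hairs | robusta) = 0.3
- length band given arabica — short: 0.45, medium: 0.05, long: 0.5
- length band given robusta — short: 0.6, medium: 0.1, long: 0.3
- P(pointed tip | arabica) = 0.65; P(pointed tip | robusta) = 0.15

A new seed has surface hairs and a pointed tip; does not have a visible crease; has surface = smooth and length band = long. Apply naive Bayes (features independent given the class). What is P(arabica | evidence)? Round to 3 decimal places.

arabica: 0.05 × (1−0.4) × 0.95 × 0.4 × 0.5 × 0.65 = 0.003705
robusta: 0.95 × (1−0.75) × 0.9 × 0.3 × 0.3 × 0.15 = 0.002885625
P(arabica | x) = 0.003705 / 0.006590625 ≈ 0.562

0.562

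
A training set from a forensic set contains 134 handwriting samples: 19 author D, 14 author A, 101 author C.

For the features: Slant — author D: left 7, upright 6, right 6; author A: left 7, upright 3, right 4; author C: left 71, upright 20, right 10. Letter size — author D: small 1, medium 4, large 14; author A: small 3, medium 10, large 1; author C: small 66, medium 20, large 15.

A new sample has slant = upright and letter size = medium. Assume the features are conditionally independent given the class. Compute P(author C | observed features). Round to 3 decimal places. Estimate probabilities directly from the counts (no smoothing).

0.538

author D: (19/134) × (6/19) × (4/19) ≈ 0.00942655
author A: (14/134) × (3/14) × (10/14) ≈ 0.0159915
author C: (101/134) × (20/101) × (20/101) ≈ 0.0295552
P(author C | x) = 0.0295552 / 0.05497325 ≈ 0.538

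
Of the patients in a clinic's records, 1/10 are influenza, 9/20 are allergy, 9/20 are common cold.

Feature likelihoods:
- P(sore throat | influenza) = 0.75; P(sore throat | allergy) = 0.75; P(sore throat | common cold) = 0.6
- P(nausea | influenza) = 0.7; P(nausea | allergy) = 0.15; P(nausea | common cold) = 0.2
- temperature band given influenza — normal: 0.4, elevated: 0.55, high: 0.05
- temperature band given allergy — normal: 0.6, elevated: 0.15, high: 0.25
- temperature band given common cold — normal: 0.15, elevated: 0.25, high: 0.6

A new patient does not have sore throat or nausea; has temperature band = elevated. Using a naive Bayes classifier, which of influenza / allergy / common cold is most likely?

influenza: 0.1 × (1−0.75) × (1−0.7) × 0.55 = 0.004125
allergy: 0.45 × (1−0.75) × (1−0.15) × 0.15 = 0.01434375
common cold: 0.45 × (1−0.6) × (1−0.2) × 0.25 = 0.036
Highest score → common cold.

common cold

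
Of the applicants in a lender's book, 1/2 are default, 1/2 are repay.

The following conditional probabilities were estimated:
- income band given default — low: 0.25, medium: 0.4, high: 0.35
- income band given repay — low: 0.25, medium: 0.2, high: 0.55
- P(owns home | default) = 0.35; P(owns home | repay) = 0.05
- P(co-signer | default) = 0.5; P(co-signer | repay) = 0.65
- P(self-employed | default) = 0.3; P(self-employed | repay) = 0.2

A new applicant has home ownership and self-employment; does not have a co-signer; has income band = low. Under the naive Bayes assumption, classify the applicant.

default

default: 0.5 × 0.25 × 0.35 × (1−0.5) × 0.3 = 0.0065625
repay: 0.5 × 0.25 × 0.05 × (1−0.65) × 0.2 = 0.0004375
Highest score → default.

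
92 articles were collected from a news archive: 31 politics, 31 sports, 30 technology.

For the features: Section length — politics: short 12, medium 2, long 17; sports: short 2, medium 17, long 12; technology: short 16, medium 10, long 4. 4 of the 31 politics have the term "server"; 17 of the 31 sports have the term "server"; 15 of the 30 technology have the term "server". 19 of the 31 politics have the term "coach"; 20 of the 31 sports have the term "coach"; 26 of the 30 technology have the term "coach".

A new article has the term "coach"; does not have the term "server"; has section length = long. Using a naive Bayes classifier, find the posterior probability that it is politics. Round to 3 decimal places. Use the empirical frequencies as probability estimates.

0.634

politics: (31/92) × (17/31) × (27/31) × (19/31) ≈ 0.0986405
sports: (31/92) × (12/31) × (14/31) × (20/31) ≈ 0.0380039
technology: (30/92) × (4/30) × (15/30) × (26/30) ≈ 0.0188406
P(politics | x) = 0.0986405 / 0.155485 ≈ 0.634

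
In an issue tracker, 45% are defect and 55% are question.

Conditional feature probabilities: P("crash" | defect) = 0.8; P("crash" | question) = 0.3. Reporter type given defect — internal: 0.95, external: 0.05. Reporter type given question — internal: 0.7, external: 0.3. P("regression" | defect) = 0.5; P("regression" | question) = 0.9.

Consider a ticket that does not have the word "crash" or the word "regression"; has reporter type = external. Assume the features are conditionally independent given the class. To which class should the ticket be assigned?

defect: 0.45 × (1−0.8) × 0.05 × (1−0.5) = 0.00225
question: 0.55 × (1−0.3) × 0.3 × (1−0.9) = 0.01155
Highest score → question.

question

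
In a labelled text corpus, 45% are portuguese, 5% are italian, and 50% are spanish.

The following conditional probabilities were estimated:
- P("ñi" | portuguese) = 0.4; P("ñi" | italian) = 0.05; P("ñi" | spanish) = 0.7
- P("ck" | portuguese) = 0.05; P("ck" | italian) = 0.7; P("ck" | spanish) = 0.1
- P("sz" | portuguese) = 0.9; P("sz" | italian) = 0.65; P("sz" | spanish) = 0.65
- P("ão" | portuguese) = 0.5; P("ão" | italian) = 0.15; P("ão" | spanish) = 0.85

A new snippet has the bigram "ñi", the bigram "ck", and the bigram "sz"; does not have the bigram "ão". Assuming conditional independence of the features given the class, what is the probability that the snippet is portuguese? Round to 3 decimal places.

0.480

portuguese: 0.45 × 0.4 × 0.05 × 0.9 × (1−0.5) = 0.00405
italian: 0.05 × 0.05 × 0.7 × 0.65 × (1−0.15) = 0.000966875
spanish: 0.5 × 0.7 × 0.1 × 0.65 × (1−0.85) = 0.0034125
P(portuguese | x) = 0.00405 / 0.008429375 ≈ 0.480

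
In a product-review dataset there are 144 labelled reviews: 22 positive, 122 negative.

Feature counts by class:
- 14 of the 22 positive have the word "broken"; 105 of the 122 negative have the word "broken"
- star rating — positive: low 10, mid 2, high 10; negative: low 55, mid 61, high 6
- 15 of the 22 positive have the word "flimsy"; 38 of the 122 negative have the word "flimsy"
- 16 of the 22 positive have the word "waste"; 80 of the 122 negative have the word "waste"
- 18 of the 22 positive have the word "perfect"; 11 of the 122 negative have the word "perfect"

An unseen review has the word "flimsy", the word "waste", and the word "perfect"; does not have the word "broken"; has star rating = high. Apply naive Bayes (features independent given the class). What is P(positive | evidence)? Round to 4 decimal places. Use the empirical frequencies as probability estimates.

0.9897

positive: (22/144) × (8/22) × (10/22) × (15/22) × (16/22) × (18/22) ≈ 0.0102452
negative: (122/144) × (17/122) × (6/122) × (38/122) × (80/122) × (11/122) ≈ 0.000106921
P(positive | x) = 0.0102452 / 0.010352121 ≈ 0.9897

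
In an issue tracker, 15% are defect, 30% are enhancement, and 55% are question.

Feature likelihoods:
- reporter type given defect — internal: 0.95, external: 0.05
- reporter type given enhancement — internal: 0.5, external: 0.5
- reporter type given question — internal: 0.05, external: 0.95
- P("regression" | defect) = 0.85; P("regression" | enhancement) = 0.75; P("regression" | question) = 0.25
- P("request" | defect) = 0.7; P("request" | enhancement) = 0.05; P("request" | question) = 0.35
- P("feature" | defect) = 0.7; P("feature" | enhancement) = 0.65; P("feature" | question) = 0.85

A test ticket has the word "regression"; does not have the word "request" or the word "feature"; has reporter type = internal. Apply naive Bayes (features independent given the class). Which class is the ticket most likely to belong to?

enhancement

defect: 0.15 × 0.95 × 0.85 × (1−0.7) × (1−0.7) = 0.01090125
enhancement: 0.3 × 0.5 × 0.75 × (1−0.05) × (1−0.65) = 0.03740625
question: 0.55 × 0.05 × 0.25 × (1−0.35) × (1−0.85) = 0.0006703125
Highest score → enhancement.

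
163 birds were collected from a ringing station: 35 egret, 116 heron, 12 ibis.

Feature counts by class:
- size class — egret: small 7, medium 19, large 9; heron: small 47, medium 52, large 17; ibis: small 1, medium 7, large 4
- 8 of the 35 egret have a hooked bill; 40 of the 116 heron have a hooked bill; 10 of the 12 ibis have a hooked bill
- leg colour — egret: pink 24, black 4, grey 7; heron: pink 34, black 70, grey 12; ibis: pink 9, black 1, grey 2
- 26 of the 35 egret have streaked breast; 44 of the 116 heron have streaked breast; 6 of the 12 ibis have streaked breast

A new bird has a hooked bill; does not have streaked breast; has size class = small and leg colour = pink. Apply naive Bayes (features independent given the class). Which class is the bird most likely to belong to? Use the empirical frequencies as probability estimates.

egret: (35/163) × (7/35) × (8/35) × (24/35) × (9/35) ≈ 0.00173081
heron: (116/163) × (47/116) × (40/116) × (34/116) × (72/116) ≈ 0.0180887
ibis: (12/163) × (1/12) × (10/12) × (9/12) × (6/12) ≈ 0.00191718
Highest score → heron.

heron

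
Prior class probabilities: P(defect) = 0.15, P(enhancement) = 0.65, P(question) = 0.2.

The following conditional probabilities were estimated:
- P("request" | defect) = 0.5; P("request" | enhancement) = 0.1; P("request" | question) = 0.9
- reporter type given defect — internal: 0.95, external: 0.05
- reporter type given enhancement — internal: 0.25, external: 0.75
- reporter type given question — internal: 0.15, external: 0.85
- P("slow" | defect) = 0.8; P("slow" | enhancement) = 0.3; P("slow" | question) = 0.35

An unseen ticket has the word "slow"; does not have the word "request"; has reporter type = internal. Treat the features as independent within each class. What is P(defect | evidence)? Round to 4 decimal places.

defect: 0.15 × (1−0.5) × 0.95 × 0.8 = 0.057
enhancement: 0.65 × (1−0.1) × 0.25 × 0.3 = 0.043875
question: 0.2 × (1−0.9) × 0.15 × 0.35 = 0.00105
P(defect | x) = 0.057 / 0.101925 ≈ 0.5592

0.5592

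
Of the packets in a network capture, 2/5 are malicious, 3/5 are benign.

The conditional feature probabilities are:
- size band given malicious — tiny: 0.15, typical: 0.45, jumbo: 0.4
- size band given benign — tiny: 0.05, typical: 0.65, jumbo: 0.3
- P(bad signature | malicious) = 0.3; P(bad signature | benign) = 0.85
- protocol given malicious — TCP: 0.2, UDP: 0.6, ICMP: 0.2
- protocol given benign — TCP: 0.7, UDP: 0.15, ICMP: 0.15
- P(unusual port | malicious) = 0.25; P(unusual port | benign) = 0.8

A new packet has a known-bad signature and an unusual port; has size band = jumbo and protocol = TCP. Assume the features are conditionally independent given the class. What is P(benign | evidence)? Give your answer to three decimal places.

0.973

malicious: 0.4 × 0.4 × 0.3 × 0.2 × 0.25 = 0.0024
benign: 0.6 × 0.3 × 0.85 × 0.7 × 0.8 = 0.08568
P(benign | x) = 0.08568 / 0.08808 ≈ 0.973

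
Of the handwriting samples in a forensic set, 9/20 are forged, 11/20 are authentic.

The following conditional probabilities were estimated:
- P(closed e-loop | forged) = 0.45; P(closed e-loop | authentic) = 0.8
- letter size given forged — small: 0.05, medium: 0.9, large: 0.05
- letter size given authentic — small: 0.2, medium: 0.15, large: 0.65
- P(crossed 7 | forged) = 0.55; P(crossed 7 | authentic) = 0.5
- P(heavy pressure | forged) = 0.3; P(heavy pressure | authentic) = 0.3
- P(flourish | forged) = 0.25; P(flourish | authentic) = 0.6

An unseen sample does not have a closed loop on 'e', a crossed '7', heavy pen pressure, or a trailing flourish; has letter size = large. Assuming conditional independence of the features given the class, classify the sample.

forged: 0.45 × (1−0.45) × 0.05 × (1−0.55) × (1−0.3) × (1−0.25) = 0.00292359375
authentic: 0.55 × (1−0.8) × 0.65 × (1−0.5) × (1−0.3) × (1−0.6) = 0.01001
Highest score → authentic.

authentic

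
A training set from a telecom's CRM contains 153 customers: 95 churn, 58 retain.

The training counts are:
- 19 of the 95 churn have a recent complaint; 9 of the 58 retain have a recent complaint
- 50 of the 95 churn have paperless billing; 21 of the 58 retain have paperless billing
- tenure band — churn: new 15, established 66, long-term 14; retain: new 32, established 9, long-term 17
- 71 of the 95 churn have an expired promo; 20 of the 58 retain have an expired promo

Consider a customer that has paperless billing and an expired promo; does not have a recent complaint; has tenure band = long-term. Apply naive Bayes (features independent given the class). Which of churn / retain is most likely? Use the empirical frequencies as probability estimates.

churn: (95/153) × (76/95) × (50/95) × (14/95) × (71/95) ≈ 0.0287944
retain: (58/153) × (49/58) × (21/58) × (17/58) × (20/58) ≈ 0.0117198
Highest score → churn.

churn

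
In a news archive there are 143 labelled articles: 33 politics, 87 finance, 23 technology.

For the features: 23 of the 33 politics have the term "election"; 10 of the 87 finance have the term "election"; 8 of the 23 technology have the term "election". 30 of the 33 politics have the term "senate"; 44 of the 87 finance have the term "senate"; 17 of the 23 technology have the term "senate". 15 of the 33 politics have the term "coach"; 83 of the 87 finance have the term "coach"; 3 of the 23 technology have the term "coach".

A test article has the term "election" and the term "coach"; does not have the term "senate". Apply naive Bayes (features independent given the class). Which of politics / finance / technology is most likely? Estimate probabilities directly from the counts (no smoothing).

finance

politics: (33/143) × (23/33) × (3/33) × (15/33) ≈ 0.00664625
finance: (87/143) × (10/87) × (43/87) × (83/87) ≈ 0.032974
technology: (23/143) × (8/23) × (6/23) × (3/23) ≈ 0.00190358
Highest score → finance.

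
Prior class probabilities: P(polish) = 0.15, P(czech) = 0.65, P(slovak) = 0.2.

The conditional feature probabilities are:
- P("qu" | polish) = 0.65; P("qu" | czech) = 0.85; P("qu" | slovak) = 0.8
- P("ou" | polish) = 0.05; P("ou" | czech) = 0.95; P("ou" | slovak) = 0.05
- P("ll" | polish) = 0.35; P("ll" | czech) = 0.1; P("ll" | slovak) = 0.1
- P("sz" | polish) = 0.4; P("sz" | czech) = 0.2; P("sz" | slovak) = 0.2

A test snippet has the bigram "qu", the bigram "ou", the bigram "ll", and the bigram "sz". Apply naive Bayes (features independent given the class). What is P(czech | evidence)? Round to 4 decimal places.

0.9257

polish: 0.15 × 0.65 × 0.05 × 0.35 × 0.4 = 0.0006825
czech: 0.65 × 0.85 × 0.95 × 0.1 × 0.2 = 0.0104975
slovak: 0.2 × 0.8 × 0.05 × 0.1 × 0.2 = 0.00016
P(czech | x) = 0.0104975 / 0.01134 ≈ 0.9257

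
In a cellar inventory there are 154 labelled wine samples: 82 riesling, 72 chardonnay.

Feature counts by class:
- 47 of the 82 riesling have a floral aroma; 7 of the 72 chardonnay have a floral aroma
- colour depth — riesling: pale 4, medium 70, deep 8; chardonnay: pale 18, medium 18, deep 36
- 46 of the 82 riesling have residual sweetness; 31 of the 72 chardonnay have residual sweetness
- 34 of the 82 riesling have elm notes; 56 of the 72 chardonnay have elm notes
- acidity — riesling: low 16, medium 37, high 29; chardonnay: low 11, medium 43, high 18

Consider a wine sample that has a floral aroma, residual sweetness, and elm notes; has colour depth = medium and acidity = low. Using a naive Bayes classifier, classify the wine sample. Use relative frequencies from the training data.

riesling

riesling: (82/154) × (47/82) × (70/82) × (46/82) × (34/82) × (16/82) ≈ 0.0118243
chardonnay: (72/154) × (7/72) × (18/72) × (31/72) × (56/72) × (11/72) ≈ 0.000581383
Highest score → riesling.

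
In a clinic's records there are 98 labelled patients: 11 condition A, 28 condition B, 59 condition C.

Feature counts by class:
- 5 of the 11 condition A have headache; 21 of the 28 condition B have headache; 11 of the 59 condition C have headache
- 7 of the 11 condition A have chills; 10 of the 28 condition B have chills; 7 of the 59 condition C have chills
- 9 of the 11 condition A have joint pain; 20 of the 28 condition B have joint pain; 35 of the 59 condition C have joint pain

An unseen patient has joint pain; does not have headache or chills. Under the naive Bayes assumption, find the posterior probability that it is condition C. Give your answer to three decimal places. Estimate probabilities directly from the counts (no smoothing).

0.834

condition A: (11/98) × (6/11) × (4/11) × (9/11) ≈ 0.0182156
condition B: (28/98) × (7/28) × (18/28) × (20/28) ≈ 0.0327988
condition C: (59/98) × (48/59) × (52/59) × (35/59) ≈ 0.256084
P(condition C | x) = 0.256084 / 0.3070984 ≈ 0.834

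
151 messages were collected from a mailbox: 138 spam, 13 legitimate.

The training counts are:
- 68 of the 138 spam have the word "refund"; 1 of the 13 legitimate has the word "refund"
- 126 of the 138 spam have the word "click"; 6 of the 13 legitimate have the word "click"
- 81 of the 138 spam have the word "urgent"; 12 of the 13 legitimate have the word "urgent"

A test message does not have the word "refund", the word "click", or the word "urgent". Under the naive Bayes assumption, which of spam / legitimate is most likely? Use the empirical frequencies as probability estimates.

spam

spam: (138/151) × (70/138) × (12/138) × (57/138) ≈ 0.0166502
legitimate: (13/151) × (12/13) × (7/13) × (1/13) ≈ 0.00329167
Highest score → spam.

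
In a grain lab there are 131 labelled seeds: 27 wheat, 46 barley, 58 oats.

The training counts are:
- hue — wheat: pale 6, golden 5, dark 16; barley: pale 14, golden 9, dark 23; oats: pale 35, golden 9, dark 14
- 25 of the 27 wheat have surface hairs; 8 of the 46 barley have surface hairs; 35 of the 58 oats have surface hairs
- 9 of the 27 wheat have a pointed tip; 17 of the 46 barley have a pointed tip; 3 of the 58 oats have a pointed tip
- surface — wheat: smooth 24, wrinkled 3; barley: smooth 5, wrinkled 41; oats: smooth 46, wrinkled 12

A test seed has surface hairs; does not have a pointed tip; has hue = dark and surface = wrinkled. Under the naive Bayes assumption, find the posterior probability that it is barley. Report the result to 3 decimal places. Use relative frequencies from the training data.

0.449

wheat: (27/131) × (16/27) × (25/27) × (18/27) × (3/27) ≈ 0.00837705
barley: (46/131) × (23/46) × (8/46) × (29/46) × (41/46) ≈ 0.0171575
oats: (58/131) × (14/58) × (35/58) × (55/58) × (12/58) ≈ 0.0126527
P(barley | x) = 0.0171575 / 0.03818725 ≈ 0.449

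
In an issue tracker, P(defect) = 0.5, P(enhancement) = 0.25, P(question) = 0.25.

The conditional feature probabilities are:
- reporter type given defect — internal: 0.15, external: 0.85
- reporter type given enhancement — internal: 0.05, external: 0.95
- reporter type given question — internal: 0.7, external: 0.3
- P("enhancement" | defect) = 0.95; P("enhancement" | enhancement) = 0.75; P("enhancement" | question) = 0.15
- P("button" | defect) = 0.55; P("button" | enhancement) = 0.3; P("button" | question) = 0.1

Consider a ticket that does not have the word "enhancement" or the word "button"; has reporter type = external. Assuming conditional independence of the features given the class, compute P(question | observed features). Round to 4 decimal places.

0.5288

defect: 0.5 × 0.85 × (1−0.95) × (1−0.55) = 0.0095625
enhancement: 0.25 × 0.95 × (1−0.75) × (1−0.3) = 0.0415625
question: 0.25 × 0.3 × (1−0.15) × (1−0.1) = 0.057375
P(question | x) = 0.057375 / 0.1085 ≈ 0.5288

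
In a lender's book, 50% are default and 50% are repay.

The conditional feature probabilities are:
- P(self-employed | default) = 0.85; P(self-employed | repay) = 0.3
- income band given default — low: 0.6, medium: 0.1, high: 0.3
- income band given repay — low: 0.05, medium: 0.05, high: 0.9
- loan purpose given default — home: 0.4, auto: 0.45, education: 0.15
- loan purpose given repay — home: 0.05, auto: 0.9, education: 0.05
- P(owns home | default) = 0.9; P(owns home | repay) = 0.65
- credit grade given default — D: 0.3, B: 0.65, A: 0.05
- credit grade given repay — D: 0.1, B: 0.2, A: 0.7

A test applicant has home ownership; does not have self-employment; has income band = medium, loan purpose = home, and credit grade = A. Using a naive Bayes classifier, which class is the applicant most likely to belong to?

default: 0.5 × (1−0.85) × 0.1 × 0.4 × 0.9 × 0.05 = 0.000135
repay: 0.5 × (1−0.3) × 0.05 × 0.05 × 0.65 × 0.7 = 0.000398125
Highest score → repay.

repay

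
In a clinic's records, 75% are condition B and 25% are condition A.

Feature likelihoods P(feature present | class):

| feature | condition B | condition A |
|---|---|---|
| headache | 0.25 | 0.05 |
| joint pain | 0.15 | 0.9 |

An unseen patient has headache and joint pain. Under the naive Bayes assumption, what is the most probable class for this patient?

condition B

condition B: 0.75 × 0.25 × 0.15 = 0.028125
condition A: 0.25 × 0.05 × 0.9 = 0.01125
Highest score → condition B.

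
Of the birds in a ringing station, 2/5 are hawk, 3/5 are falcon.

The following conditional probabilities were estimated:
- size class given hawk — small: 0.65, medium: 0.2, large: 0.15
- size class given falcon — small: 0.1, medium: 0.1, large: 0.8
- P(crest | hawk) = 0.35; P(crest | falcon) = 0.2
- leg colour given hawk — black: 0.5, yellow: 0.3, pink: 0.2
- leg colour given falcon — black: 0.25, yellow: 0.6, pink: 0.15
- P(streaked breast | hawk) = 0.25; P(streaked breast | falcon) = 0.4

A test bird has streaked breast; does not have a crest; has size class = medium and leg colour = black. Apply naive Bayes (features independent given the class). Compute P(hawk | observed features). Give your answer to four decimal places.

0.5752

hawk: 0.4 × 0.2 × (1−0.35) × 0.5 × 0.25 = 0.0065
falcon: 0.6 × 0.1 × (1−0.2) × 0.25 × 0.4 = 0.0048
P(hawk | x) = 0.0065 / 0.0113 ≈ 0.5752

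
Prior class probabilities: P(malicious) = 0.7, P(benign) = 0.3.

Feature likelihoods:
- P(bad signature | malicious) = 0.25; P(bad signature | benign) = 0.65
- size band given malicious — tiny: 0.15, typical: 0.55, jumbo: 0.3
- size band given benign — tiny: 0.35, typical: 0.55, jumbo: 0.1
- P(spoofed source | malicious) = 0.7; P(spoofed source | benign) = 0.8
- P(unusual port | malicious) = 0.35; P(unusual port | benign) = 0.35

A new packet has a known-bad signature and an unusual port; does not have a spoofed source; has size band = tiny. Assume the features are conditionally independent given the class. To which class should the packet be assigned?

malicious: 0.7 × 0.25 × 0.15 × (1−0.7) × 0.35 = 0.00275625
benign: 0.3 × 0.65 × 0.35 × (1−0.8) × 0.35 = 0.0047775
Highest score → benign.

benign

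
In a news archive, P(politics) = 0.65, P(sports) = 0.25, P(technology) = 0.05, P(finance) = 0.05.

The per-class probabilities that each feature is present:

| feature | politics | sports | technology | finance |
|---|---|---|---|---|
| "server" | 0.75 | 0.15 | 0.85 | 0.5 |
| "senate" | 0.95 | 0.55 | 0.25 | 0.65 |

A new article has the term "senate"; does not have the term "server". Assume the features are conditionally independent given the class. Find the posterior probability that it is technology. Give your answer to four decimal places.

politics: 0.65 × (1−0.75) × 0.95 = 0.154375
sports: 0.25 × (1−0.15) × 0.55 = 0.116875
technology: 0.05 × (1−0.85) × 0.25 = 0.001875
finance: 0.05 × (1−0.5) × 0.65 = 0.01625
P(technology | x) = 0.001875 / 0.289375 ≈ 0.0065

0.0065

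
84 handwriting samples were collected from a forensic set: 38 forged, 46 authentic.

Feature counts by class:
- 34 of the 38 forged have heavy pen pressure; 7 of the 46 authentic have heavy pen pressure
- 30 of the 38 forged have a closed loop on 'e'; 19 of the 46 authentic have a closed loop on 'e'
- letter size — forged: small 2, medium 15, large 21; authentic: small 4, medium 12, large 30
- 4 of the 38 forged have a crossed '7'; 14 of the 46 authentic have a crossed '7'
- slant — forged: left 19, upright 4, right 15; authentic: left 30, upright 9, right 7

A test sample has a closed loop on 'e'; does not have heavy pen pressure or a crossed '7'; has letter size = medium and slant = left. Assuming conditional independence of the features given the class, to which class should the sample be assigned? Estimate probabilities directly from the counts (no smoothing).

authentic

forged: (38/84) × (4/38) × (30/38) × (15/38) × (34/38) × (19/38) ≈ 0.00663883
authentic: (46/84) × (39/46) × (19/46) × (12/46) × (32/46) × (30/46) ≈ 0.0226966
Highest score → authentic.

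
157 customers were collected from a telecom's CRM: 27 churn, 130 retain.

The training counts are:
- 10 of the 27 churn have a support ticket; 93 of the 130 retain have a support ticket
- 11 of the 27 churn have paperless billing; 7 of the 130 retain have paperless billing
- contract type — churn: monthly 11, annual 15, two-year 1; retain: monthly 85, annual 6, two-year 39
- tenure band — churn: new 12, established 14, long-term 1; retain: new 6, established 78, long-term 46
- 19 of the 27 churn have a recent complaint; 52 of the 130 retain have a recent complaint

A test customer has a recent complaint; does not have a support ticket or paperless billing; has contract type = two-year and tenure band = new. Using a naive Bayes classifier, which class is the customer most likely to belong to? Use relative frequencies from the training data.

retain

churn: (27/157) × (17/27) × (16/27) × (1/27) × (12/27) × (19/27) ≈ 0.000743274
retain: (130/157) × (37/130) × (123/130) × (39/130) × (6/130) × (52/130) ≈ 0.00123496
Highest score → retain.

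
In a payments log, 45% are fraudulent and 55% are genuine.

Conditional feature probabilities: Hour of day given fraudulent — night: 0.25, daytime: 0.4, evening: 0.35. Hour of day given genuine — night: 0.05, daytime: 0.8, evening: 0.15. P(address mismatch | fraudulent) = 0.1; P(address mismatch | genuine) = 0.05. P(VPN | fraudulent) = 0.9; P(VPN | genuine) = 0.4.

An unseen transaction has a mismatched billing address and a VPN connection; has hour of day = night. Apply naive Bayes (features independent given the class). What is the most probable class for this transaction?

fraudulent: 0.45 × 0.25 × 0.1 × 0.9 = 0.010125
genuine: 0.55 × 0.05 × 0.05 × 0.4 = 0.00055
Highest score → fraudulent.

fraudulent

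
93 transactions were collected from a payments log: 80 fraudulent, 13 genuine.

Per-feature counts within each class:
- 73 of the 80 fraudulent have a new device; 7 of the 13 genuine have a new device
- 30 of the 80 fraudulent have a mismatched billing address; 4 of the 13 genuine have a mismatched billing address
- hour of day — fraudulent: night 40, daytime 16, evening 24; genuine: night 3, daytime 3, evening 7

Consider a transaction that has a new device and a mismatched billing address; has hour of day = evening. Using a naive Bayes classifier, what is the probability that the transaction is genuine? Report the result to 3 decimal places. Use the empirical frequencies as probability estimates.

fraudulent: (80/93) × (73/80) × (30/80) × (24/80) ≈ 0.0883065
genuine: (13/93) × (7/13) × (4/13) × (7/13) ≈ 0.0124706
P(genuine | x) = 0.0124706 / 0.1007771 ≈ 0.124

0.124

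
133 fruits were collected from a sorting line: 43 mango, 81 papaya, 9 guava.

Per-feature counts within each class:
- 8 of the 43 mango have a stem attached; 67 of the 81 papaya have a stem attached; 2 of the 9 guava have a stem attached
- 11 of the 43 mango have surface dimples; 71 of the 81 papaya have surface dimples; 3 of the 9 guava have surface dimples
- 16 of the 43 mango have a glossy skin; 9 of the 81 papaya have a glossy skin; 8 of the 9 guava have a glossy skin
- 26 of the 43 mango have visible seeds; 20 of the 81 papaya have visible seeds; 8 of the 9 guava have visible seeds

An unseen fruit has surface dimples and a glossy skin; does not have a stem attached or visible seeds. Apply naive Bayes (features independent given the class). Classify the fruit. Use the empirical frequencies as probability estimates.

mango

mango: (43/133) × (35/43) × (11/43) × (16/43) × (17/43) ≈ 0.00990313
papaya: (81/133) × (14/81) × (71/81) × (9/81) × (61/81) ≈ 0.00772062
guava: (9/133) × (7/9) × (3/9) × (8/9) × (1/9) ≈ 0.00173273
Highest score → mango.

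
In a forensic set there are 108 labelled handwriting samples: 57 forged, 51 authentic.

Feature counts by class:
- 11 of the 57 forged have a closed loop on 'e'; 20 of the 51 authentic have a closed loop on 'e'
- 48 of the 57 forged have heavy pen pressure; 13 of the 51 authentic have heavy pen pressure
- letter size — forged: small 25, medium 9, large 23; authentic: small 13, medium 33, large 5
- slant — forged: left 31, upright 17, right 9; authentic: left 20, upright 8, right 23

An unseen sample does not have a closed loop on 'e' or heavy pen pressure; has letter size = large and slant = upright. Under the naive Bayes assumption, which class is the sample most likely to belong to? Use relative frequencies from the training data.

forged: (57/108) × (46/57) × (9/57) × (23/57) × (17/57) ≈ 0.00809336
authentic: (51/108) × (31/51) × (38/51) × (5/51) × (8/51) ≈ 0.00328905
Highest score → forged.

forged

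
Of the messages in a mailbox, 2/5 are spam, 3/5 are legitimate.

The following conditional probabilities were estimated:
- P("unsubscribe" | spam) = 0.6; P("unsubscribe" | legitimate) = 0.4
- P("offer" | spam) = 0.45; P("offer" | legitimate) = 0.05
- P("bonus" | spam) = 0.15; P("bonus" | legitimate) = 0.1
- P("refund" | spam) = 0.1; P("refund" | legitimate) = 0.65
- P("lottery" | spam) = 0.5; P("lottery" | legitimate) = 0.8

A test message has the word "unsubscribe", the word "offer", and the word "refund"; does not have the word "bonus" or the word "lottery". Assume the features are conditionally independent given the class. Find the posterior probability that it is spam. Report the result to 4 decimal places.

spam: 0.4 × 0.6 × 0.45 × (1−0.15) × 0.1 × (1−0.5) = 0.00459
legitimate: 0.6 × 0.4 × 0.05 × (1−0.1) × 0.65 × (1−0.8) = 0.001404
P(spam | x) = 0.00459 / 0.005994 ≈ 0.7658

0.7658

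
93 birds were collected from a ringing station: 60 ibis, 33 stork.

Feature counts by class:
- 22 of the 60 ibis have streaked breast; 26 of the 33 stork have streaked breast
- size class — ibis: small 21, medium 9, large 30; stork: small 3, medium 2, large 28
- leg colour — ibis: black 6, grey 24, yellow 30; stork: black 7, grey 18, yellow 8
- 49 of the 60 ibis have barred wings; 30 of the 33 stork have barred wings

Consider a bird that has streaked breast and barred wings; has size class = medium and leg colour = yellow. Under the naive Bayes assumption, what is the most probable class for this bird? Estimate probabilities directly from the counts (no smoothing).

ibis: (60/93) × (22/60) × (9/60) × (30/60) × (49/60) ≈ 0.0144892
stork: (33/93) × (26/33) × (2/33) × (8/33) × (30/33) ≈ 0.00373413
Highest score → ibis.

ibis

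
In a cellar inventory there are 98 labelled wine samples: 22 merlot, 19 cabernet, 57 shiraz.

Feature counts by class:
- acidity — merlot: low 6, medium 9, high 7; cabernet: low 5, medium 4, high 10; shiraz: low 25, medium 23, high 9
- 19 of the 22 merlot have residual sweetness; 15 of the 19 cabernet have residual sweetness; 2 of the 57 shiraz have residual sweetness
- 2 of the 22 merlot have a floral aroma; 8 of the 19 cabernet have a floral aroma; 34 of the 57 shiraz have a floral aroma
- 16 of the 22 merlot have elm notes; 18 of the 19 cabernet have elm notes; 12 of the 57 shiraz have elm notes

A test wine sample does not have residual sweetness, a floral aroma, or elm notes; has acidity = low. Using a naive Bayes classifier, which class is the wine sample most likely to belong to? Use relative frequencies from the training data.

shiraz

merlot: (22/98) × (6/22) × (3/22) × (20/22) × (6/22) ≈ 0.00206995
cabernet: (19/98) × (5/19) × (4/19) × (11/19) × (1/19) ≈ 0.000327292
shiraz: (57/98) × (25/57) × (55/57) × (23/57) × (45/57) ≈ 0.0784138
Highest score → shiraz.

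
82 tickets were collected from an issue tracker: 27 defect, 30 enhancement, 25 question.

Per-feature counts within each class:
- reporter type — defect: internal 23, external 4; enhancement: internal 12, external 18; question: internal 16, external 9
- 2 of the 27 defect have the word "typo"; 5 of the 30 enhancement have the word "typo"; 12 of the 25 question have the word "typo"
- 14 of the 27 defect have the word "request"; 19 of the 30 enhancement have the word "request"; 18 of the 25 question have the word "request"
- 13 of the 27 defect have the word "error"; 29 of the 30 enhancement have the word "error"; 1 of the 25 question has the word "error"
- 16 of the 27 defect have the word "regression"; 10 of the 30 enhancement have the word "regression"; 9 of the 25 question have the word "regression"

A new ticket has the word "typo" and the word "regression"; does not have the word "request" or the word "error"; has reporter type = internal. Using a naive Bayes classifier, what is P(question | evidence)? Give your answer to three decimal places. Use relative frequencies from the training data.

0.741

defect: (27/82) × (23/27) × (2/27) × (13/27) × (14/27) × (16/27) ≈ 0.00307383
enhancement: (30/82) × (12/30) × (5/30) × (11/30) × (1/30) × (10/30) ≈ 0.0000993677
question: (25/82) × (16/25) × (12/25) × (7/25) × (24/25) × (9/25) ≈ 0.00906315
P(question | x) = 0.00906315 / 0.0122363477 ≈ 0.741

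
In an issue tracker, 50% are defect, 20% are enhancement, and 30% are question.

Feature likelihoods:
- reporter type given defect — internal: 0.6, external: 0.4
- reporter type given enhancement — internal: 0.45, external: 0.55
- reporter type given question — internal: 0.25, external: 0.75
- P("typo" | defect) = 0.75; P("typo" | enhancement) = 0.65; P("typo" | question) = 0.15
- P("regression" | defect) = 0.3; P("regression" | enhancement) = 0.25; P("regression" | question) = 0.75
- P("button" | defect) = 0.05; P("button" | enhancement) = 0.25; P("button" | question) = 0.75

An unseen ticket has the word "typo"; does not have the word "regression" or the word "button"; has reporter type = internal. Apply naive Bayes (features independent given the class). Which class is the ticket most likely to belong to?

defect: 0.5 × 0.6 × 0.75 × (1−0.3) × (1−0.05) = 0.149625
enhancement: 0.2 × 0.45 × 0.65 × (1−0.25) × (1−0.25) = 0.03290625
question: 0.3 × 0.25 × 0.15 × (1−0.75) × (1−0.75) = 0.000703125
Highest score → defect.

defect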